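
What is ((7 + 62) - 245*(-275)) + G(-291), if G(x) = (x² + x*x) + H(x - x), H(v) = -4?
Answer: 236802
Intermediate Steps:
G(x) = -4 + 2*x² (G(x) = (x² + x*x) - 4 = (x² + x²) - 4 = 2*x² - 4 = -4 + 2*x²)
((7 + 62) - 245*(-275)) + G(-291) = ((7 + 62) - 245*(-275)) + (-4 + 2*(-291)²) = (69 + 67375) + (-4 + 2*84681) = 67444 + (-4 + 169362) = 67444 + 169358 = 236802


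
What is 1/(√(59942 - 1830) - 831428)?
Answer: -207857/172818115268 - √227/43204528817 ≈ -1.2031e-6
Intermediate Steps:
1/(√(59942 - 1830) - 831428) = 1/(√58112 - 831428) = 1/(16*√227 - 831428) = 1/(-831428 + 16*√227)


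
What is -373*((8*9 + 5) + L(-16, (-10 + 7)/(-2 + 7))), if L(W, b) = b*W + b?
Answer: -32078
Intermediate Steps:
L(W, b) = b + W*b (L(W, b) = W*b + b = b + W*b)
-373*((8*9 + 5) + L(-16, (-10 + 7)/(-2 + 7))) = -373*((8*9 + 5) + ((-10 + 7)/(-2 + 7))*(1 - 16)) = -373*((72 + 5) - 3/5*(-15)) = -373*(77 - 3*⅕*(-15)) = -373*(77 - ⅗*(-15)) = -373*(77 + 9) = -373*86 = -32078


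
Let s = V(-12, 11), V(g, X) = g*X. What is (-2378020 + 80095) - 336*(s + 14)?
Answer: -2258277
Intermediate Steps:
V(g, X) = X*g
s = -132 (s = 11*(-12) = -132)
(-2378020 + 80095) - 336*(s + 14) = (-2378020 + 80095) - 336*(-132 + 14) = -2297925 - 336*(-118) = -2297925 + 39648 = -2258277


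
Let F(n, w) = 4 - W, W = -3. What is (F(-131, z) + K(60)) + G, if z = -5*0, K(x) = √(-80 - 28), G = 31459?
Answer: 31466 + 6*I*√3 ≈ 31466.0 + 10.392*I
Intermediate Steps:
K(x) = 6*I*√3 (K(x) = √(-108) = 6*I*√3)
z = 0
F(n, w) = 7 (F(n, w) = 4 - 1*(-3) = 4 + 3 = 7)
(F(-131, z) + K(60)) + G = (7 + 6*I*√3) + 31459 = 31466 + 6*I*√3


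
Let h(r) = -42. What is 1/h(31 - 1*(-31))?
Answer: -1/42 ≈ -0.023810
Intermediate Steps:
1/h(31 - 1*(-31)) = 1/(-42) = -1/42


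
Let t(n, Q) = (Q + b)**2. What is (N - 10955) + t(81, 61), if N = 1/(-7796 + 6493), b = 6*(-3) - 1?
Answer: -11975874/1303 ≈ -9191.0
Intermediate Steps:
b = -19 (b = -18 - 1 = -19)
N = -1/1303 (N = 1/(-1303) = -1/1303 ≈ -0.00076746)
t(n, Q) = (-19 + Q)**2 (t(n, Q) = (Q - 19)**2 = (-19 + Q)**2)
(N - 10955) + t(81, 61) = (-1/1303 - 10955) + (-19 + 61)**2 = -14274366/1303 + 42**2 = -14274366/1303 + 1764 = -11975874/1303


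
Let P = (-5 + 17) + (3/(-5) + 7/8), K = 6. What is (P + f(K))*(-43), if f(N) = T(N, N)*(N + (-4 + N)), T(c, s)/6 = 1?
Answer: -103673/40 ≈ -2591.8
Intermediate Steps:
T(c, s) = 6 (T(c, s) = 6*1 = 6)
f(N) = -24 + 12*N (f(N) = 6*(N + (-4 + N)) = 6*(-4 + 2*N) = -24 + 12*N)
P = 491/40 (P = 12 + (3*(-⅕) + 7*(⅛)) = 12 + (-⅗ + 7/8) = 12 + 11/40 = 491/40 ≈ 12.275)
(P + f(K))*(-43) = (491/40 + (-24 + 12*6))*(-43) = (491/40 + (-24 + 72))*(-43) = (491/40 + 48)*(-43) = (2411/40)*(-43) = -103673/40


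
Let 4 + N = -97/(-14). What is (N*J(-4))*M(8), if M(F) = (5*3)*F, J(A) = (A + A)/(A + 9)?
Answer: -3936/7 ≈ -562.29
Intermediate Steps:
J(A) = 2*A/(9 + A) (J(A) = (2*A)/(9 + A) = 2*A/(9 + A))
N = 41/14 (N = -4 - 97/(-14) = -4 - 97*(-1/14) = -4 + 97/14 = 41/14 ≈ 2.9286)
M(F) = 15*F
(N*J(-4))*M(8) = (41*(2*(-4)/(9 - 4))/14)*(15*8) = (41*(2*(-4)/5)/14)*120 = (41*(2*(-4)*(1/5))/14)*120 = ((41/14)*(-8/5))*120 = -164/35*120 = -3936/7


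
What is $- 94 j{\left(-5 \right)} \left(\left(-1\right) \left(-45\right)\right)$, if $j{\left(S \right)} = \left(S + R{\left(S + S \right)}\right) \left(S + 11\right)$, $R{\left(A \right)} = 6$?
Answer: $-25380$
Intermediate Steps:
$j{\left(S \right)} = \left(6 + S\right) \left(11 + S\right)$ ($j{\left(S \right)} = \left(S + 6\right) \left(S + 11\right) = \left(6 + S\right) \left(11 + S\right)$)
$- 94 j{\left(-5 \right)} \left(\left(-1\right) \left(-45\right)\right) = - 94 \left(66 + \left(-5\right)^{2} + 17 \left(-5\right)\right) \left(\left(-1\right) \left(-45\right)\right) = - 94 \left(66 + 25 - 85\right) 45 = \left(-94\right) 6 \cdot 45 = \left(-564\right) 45 = -25380$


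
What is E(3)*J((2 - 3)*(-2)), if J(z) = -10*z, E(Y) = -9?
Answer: 180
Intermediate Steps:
E(3)*J((2 - 3)*(-2)) = -(-90)*(2 - 3)*(-2) = -(-90)*(-1*(-2)) = -(-90)*2 = -9*(-20) = 180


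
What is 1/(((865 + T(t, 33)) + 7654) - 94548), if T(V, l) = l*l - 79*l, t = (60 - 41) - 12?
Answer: -1/87547 ≈ -1.1422e-5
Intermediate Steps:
t = 7 (t = 19 - 12 = 7)
T(V, l) = l² - 79*l
1/(((865 + T(t, 33)) + 7654) - 94548) = 1/(((865 + 33*(-79 + 33)) + 7654) - 94548) = 1/(((865 + 33*(-46)) + 7654) - 94548) = 1/(((865 - 1518) + 7654) - 94548) = 1/((-653 + 7654) - 94548) = 1/(7001 - 94548) = 1/(-87547) = -1/87547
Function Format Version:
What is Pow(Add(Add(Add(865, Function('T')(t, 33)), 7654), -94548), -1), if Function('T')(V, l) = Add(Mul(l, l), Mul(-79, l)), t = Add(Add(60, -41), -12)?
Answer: Rational(-1, 87547) ≈ -1.1422e-5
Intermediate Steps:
t = 7 (t = Add(19, -12) = 7)
Function('T')(V, l) = Add(Pow(l, 2), Mul(-79, l))
Pow(Add(Add(Add(865, Function('T')(t, 33)), 7654), -94548), -1) = Pow(Add(Add(Add(865, Mul(33, Add(-79, 33))), 7654), -94548), -1) = Pow(Add(Add(Add(865, Mul(33, -46)), 7654), -94548), -1) = Pow(Add(Add(Add(865, -1518), 7654), -94548), -1) = Pow(Add(Add(-653, 7654), -94548), -1) = Pow(Add(7001, -94548), -1) = Pow(-87547, -1) = Rational(-1, 87547)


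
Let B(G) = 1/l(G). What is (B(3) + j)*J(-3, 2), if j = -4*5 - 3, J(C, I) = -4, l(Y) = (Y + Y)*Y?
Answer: 826/9 ≈ 91.778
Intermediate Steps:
l(Y) = 2*Y² (l(Y) = (2*Y)*Y = 2*Y²)
j = -23 (j = -20 - 3 = -23)
B(G) = 1/(2*G²)
(B(3) + j)*J(-3, 2) = ((½)/3² - 23)*(-4) = ((½)*(⅑) - 23)*(-4) = (1/18 - 23)*(-4) = -413/18*(-4) = 826/9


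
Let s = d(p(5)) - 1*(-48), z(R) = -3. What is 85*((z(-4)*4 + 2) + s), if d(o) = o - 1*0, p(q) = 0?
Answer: 3230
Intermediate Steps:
d(o) = o (d(o) = o + 0 = o)
s = 48 (s = 0 - 1*(-48) = 0 + 48 = 48)
85*((z(-4)*4 + 2) + s) = 85*((-3*4 + 2) + 48) = 85*((-12 + 2) + 48) = 85*(-10 + 48) = 85*38 = 3230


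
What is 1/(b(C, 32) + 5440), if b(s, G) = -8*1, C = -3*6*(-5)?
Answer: 1/5432 ≈ 0.00018409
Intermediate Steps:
C = 90 (C = -18*(-5) = 90)
b(s, G) = -8
1/(b(C, 32) + 5440) = 1/(-8 + 5440) = 1/5432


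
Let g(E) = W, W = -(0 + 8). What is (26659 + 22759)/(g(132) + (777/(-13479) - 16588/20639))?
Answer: -4582581892286/821723601 ≈ -5576.8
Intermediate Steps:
W = -8 (W = -1*8 = -8)
g(E) = -8
(26659 + 22759)/(g(132) + (777/(-13479) - 16588/20639)) = (26659 + 22759)/(-8 + (777/(-13479) - 16588/20639)) = 49418/(-8 + (777*(-1/13479) - 16588*1/20639)) = 49418/(-8 + (-259/4493 - 16588/20639)) = 49418/(-8 - 79875385/92731027) = 49418/(-821723601/92731027) = 49418*(-92731027/821723601) = -4582581892286/821723601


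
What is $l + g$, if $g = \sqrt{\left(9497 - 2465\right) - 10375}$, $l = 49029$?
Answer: $49029 + i \sqrt{3343} \approx 49029.0 + 57.819 i$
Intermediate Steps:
$g = i \sqrt{3343}$ ($g = \sqrt{7032 - 10375} = \sqrt{-3343} = i \sqrt{3343} \approx 57.819 i$)
$l + g = 49029 + i \sqrt{3343}$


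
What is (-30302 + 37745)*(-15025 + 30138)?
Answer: 112486059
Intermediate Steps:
(-30302 + 37745)*(-15025 + 30138) = 7443*15113 = 112486059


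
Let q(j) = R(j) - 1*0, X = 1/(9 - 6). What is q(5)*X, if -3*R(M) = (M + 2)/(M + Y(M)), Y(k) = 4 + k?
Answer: -1/18 ≈ -0.055556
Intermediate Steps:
R(M) = -(2 + M)/(3*(4 + 2*M)) (R(M) = -(M + 2)/(3*(M + (4 + M))) = -(2 + M)/(3*(4 + 2*M)))
X = ⅓ (X = 1/3 = ⅓ ≈ 0.33333)
q(j) = -⅙ (q(j) = -⅙ - 1*0 = -⅙ + 0 = -⅙)
q(5)*X = -⅙*⅓ = -1/18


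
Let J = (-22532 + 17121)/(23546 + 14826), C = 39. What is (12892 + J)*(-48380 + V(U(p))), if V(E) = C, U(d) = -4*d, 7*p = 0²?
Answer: -23913635890833/38372 ≈ -6.2321e+8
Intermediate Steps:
p = 0 (p = (⅐)*0² = (⅐)*0 = 0)
V(E) = 39
J = -5411/38372 ≈ -0.14101
(12892 + J)*(-48380 + V(U(p))) = (12892 - 5411/38372)*(-48380 + 39) = (494686413/38372)*(-48341) = -23913635890833/38372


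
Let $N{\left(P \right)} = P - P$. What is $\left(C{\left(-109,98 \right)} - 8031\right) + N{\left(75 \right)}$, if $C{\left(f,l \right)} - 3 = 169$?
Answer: $-7859$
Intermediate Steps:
$C{\left(f,l \right)} = 172$ ($C{\left(f,l \right)} = 3 + 169 = 172$)
$N{\left(P \right)} = 0$
$\left(C{\left(-109,98 \right)} - 8031\right) + N{\left(75 \right)} = \left(172 - 8031\right) + 0 = -7859 + 0 = -7859$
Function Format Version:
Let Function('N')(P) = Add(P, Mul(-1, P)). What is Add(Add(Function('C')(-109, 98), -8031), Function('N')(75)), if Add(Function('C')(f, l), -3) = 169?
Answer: -7859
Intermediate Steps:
Function('C')(f, l) = 172 (Function('C')(f, l) = Add(3, 169) = 172)
Function('N')(P) = 0
Add(Add(Function('C')(-109, 98), -8031), Function('N')(75)) = Add(Add(172, -8031), 0) = Add(-7859, 0) = -7859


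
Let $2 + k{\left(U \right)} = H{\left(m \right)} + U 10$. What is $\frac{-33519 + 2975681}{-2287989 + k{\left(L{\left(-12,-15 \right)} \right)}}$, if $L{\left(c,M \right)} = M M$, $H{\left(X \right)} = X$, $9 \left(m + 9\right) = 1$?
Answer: $- \frac{26479458}{20571749} \approx -1.2872$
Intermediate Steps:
$m = - \frac{80}{9}$ ($m = -9 + \frac{1}{9} \cdot 1 = -9 + \frac{1}{9} = - \frac{80}{9} \approx -8.8889$)
$L{\left(c,M \right)} = M^{2}$
$k{\left(U \right)} = - \frac{98}{9} + 10 U$ ($k{\left(U \right)} = -2 + \left(- \frac{80}{9} + U 10\right) = -2 + \left(- \frac{80}{9} + 10 U\right) = - \frac{98}{9} + 10 U$)
$\frac{-33519 + 2975681}{-2287989 + k{\left(L{\left(-12,-15 \right)} \right)}} = \frac{-33519 + 2975681}{-2287989 - \left(\frac{98}{9} - 10 \left(-15\right)^{2}\right)} = \frac{2942162}{-2287989 + \left(- \frac{98}{9} + 10 \cdot 225\right)} = \frac{2942162}{-2287989 + \left(- \frac{98}{9} + 2250\right)} = \frac{2942162}{-2287989 + \frac{20152}{9}} = \frac{2942162}{- \frac{20571749}{9}} = 2942162 \left(- \frac{9}{20571749}\right) = - \frac{26479458}{20571749}$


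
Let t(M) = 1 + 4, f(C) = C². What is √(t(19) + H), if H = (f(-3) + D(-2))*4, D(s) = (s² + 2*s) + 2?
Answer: 7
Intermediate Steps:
D(s) = 2 + s² + 2*s
H = 44 (H = ((-3)² + (2 + (-2)² + 2*(-2)))*4 = (9 + (2 + 4 - 4))*4 = (9 + 2)*4 = 11*4 = 44)
t(M) = 5
√(t(19) + H) = √(5 + 44) = √49 = 7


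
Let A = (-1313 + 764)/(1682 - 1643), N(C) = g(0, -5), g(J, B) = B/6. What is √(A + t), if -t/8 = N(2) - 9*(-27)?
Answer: I*√2968095/39 ≈ 44.175*I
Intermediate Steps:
g(J, B) = B/6 (g(J, B) = B*(⅙) = B/6)
N(C) = -⅚ (N(C) = (⅙)*(-5) = -⅚)
A = -183/13 (A = -549/39 = -549*1/39 = -183/13 ≈ -14.077)
t = -5812/3 (t = -8*(-⅚ - 9*(-27)) = -8*(-⅚ + 243) = -8*1453/6 = -5812/3 ≈ -1937.3)
√(A + t) = √(-183/13 - 5812/3) = √(-76105/39) = I*√2968095/39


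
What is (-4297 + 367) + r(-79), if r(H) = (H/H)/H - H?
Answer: -304230/79 ≈ -3851.0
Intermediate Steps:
r(H) = 1/H - H
(-4297 + 367) + r(-79) = (-4297 + 367) + (1/(-79) - 1*(-79)) = -3930 + (-1/79 + 79) = -3930 + 6240/79 = -304230/79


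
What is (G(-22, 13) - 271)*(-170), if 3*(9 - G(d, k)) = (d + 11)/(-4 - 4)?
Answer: 535415/12 ≈ 44618.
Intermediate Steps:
G(d, k) = 227/24 + d/24 (G(d, k) = 9 - (d + 11)/(3*(-4 - 4)) = 9 - (11 + d)/(3*(-8)) = 9 - (11 + d)*(-1)/(3*8) = 9 - (-11/8 - d/8)/3 = 9 + (11/24 + d/24) = 227/24 + d/24)
(G(-22, 13) - 271)*(-170) = ((227/24 + (1/24)*(-22)) - 271)*(-170) = ((227/24 - 11/12) - 271)*(-170) = (205/24 - 271)*(-170) = -6299/24*(-170) = 535415/12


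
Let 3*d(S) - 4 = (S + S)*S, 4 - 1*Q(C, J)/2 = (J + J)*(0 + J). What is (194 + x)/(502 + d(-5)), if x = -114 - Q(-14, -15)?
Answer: 243/130 ≈ 1.8692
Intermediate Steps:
Q(C, J) = 8 - 4*J² (Q(C, J) = 8 - 2*(J + J)*(0 + J) = 8 - 2*2*J*J = 8 - 4*J²)
x = 778 (x = -114 - (8 - 4*(-15)²) = -114 - (8 - 4*225) = -114 - (8 - 900) = -114 - 1*(-892) = -114 + 892 = 778)
d(S) = 4/3 + 2*S²/3 (d(S) = 4/3 + ((S + S)*S)/3 = 4/3 + ((2*S)*S)/3 = 4/3 + (2*S²)/3 = 4/3 + 2*S²/3)
(194 + x)/(502 + d(-5)) = (194 + 778)/(502 + (4/3 + (⅔)*(-5)²)) = 972/(502 + (4/3 + (⅔)*25)) = 972/(502 + (4/3 + 50/3)) = 972/(502 + 18) = 972/520 = 972*(1/520) = 243/130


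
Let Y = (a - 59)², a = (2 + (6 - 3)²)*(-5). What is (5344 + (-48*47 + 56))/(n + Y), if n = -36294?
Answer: -524/3883 ≈ -0.13495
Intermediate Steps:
a = -55 (a = (2 + 3²)*(-5) = (2 + 9)*(-5) = 11*(-5) = -55)
Y = 12996 (Y = (-55 - 59)² = (-114)² = 12996)
(5344 + (-48*47 + 56))/(n + Y) = (5344 + (-48*47 + 56))/(-36294 + 12996) = (5344 + (-2256 + 56))/(-23298) = (5344 - 2200)*(-1/23298) = 3144*(-1/23298) = -524/3883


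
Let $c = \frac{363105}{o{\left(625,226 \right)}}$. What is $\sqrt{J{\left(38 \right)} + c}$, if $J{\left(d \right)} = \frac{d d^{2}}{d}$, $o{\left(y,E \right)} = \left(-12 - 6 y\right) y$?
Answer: $\frac{\sqrt{157671545790}}{10450} \approx 37.998$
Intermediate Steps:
$o{\left(y,E \right)} = y \left(-12 - 6 y\right)$
$c = - \frac{8069}{52250}$ ($c = \frac{363105}{\left(-6\right) 625 \left(2 + 625\right)} = \frac{363105}{\left(-6\right) 625 \cdot 627} = \frac{363105}{-2351250} = 363105 \left(- \frac{1}{2351250}\right) = - \frac{8069}{52250} \approx -0.15443$)
$J{\left(d \right)} = d^{2}$ ($J{\left(d \right)} = \frac{d^{3}}{d} = d^{2}$)
$\sqrt{J{\left(38 \right)} + c} = \sqrt{38^{2} - \frac{8069}{52250}} = \sqrt{1444 - \frac{8069}{52250}} = \sqrt{\frac{75440931}{52250}} = \frac{\sqrt{157671545790}}{10450}$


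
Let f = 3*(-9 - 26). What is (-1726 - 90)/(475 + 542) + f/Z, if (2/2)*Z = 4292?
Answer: -7901057/4364964 ≈ -1.8101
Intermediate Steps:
Z = 4292
f = -105 (f = 3*(-35) = -105)
(-1726 - 90)/(475 + 542) + f/Z = (-1726 - 90)/(475 + 542) - 105/4292 = -1816/1017 - 105*1/4292 = -1816*1/1017 - 105/4292 = -1816/1017 - 105/4292 = -7901057/4364964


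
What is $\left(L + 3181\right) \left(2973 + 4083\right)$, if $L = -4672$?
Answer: $-10520496$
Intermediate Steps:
$\left(L + 3181\right) \left(2973 + 4083\right) = \left(-4672 + 3181\right) \left(2973 + 4083\right) = \left(-1491\right) 7056 = -10520496$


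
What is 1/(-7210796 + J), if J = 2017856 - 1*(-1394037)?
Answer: -1/3798903 ≈ -2.6323e-7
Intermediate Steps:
J = 3411893 (J = 2017856 + 1394037 = 3411893)
1/(-7210796 + J) = 1/(-7210796 + 3411893) = 1/(-3798903) = -1/3798903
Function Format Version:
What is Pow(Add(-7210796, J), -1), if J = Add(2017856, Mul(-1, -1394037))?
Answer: Rational(-1, 3798903) ≈ -2.6323e-7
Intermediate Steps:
J = 3411893 (J = Add(2017856, 1394037) = 3411893)
Pow(Add(-7210796, J), -1) = Pow(Add(-7210796, 3411893), -1) = Pow(-3798903, -1) = Rational(-1, 3798903)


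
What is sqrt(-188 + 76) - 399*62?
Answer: -24738 + 4*I*sqrt(7) ≈ -24738.0 + 10.583*I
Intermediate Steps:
sqrt(-188 + 76) - 399*62 = sqrt(-112) - 24738 = 4*I*sqrt(7) - 24738 = -24738 + 4*I*sqrt(7)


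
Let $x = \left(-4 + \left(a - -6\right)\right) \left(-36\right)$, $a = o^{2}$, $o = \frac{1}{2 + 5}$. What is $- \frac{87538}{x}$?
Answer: $\frac{194971}{162} \approx 1203.5$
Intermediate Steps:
$o = \frac{1}{7} \approx 0.14286$
$a = \frac{1}{49}$ ($a = \left(\frac{1}{7}\right)^{2} = \frac{1}{49} \approx 0.020408$)
$x = - \frac{3564}{49}$ ($x = \left(-4 + \left(\frac{1}{49} - -6\right)\right) \left(-36\right) = \left(-4 + \left(\frac{1}{49} + 6\right)\right) \left(-36\right) = \left(-4 + \frac{295}{49}\right) \left(-36\right) = \frac{99}{49} \left(-36\right) = - \frac{3564}{49} \approx -72.735$)
$- \frac{87538}{x} = - \frac{87538}{- \frac{3564}{49}} = \left(-87538\right) \left(- \frac{49}{3564}\right) = \frac{194971}{162}$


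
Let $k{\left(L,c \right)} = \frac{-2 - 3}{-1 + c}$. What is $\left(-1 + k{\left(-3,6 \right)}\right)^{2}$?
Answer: $4$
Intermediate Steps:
$k{\left(L,c \right)} = - \frac{5}{-1 + c}$
$\left(-1 + k{\left(-3,6 \right)}\right)^{2} = \left(-1 - \frac{5}{-1 + 6}\right)^{2} = \left(-1 - \frac{5}{5}\right)^{2} = \left(-1 - 1\right)^{2} = \left(-2\right)^{2} = 4$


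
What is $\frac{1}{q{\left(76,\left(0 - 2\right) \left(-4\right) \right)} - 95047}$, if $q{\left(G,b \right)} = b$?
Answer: $- \frac{1}{95039} \approx -1.0522 \cdot 10^{-5}$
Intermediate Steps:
$\frac{1}{q{\left(76,\left(0 - 2\right) \left(-4\right) \right)} - 95047} = \frac{1}{\left(0 - 2\right) \left(-4\right) - 95047} = \frac{1}{\left(-2\right) \left(-4\right) - 95047} = \frac{1}{8 - 95047} = \frac{1}{-95039} = - \frac{1}{95039}$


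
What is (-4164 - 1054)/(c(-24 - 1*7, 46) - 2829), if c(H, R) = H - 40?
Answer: 2609/1450 ≈ 1.7993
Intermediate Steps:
c(H, R) = -40 + H
(-4164 - 1054)/(c(-24 - 1*7, 46) - 2829) = (-4164 - 1054)/((-40 + (-24 - 1*7)) - 2829) = -5218/((-40 + (-24 - 7)) - 2829) = -5218/((-40 - 31) - 2829) = -5218/(-71 - 2829) = -5218/(-2900) = -5218*(-1/2900) = 2609/1450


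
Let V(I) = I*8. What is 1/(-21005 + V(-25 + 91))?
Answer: -1/20477 ≈ -4.8835e-5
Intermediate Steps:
V(I) = 8*I
1/(-21005 + V(-25 + 91)) = 1/(-21005 + 8*(-25 + 91)) = 1/(-21005 + 8*66) = 1/(-21005 + 528) = 1/(-20477) = -1/20477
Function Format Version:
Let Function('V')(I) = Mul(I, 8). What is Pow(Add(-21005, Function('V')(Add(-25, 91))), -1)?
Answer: Rational(-1, 20477) ≈ -4.8835e-5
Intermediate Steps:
Function('V')(I) = Mul(8, I)
Pow(Add(-21005, Function('V')(Add(-25, 91))), -1) = Pow(Add(-21005, Mul(8, Add(-25, 91))), -1) = Pow(Add(-21005, Mul(8, 66)), -1) = Pow(Add(-21005, 528), -1) = Pow(-20477, -1) = Rational(-1, 20477)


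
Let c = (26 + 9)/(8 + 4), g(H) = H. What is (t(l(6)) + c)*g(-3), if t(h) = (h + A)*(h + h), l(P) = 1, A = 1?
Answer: -83/4 ≈ -20.750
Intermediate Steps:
t(h) = 2*h*(1 + h) (t(h) = (h + 1)*(h + h) = (1 + h)*(2*h) = 2*h*(1 + h))
c = 35/12 ≈ 2.9167
(t(l(6)) + c)*g(-3) = (2*1*(1 + 1) + 35/12)*(-3) = (2*1*2 + 35/12)*(-3) = (4 + 35/12)*(-3) = (83/12)*(-3) = -83/4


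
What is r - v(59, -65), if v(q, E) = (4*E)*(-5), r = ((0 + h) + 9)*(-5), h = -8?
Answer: -1305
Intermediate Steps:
r = -5 (r = ((0 - 8) + 9)*(-5) = (-8 + 9)*(-5) = 1*(-5) = -5)
v(q, E) = -20*E
r - v(59, -65) = -5 - (-20)*(-65) = -5 - 1*1300 = -5 - 1300 = -1305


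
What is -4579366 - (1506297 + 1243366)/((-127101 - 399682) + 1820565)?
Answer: -846386293125/184826 ≈ -4.5794e+6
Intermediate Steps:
-4579366 - (1506297 + 1243366)/((-127101 - 399682) + 1820565) = -4579366 - 2749663/(-526783 + 1820565) = -4579366 - 2749663/1293782 = -4579366 - 1*392809/184826 = -4579366 - 392809/184826 = -846386293125/184826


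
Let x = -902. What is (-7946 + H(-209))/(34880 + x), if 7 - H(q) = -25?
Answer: -1319/5663 ≈ -0.23292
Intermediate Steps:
H(q) = 32 (H(q) = 7 - 1*(-25) = 7 + 25 = 32)
(-7946 + H(-209))/(34880 + x) = (-7946 + 32)/(34880 - 902) = -7914/33978 = -7914*1/33978 = -1319/5663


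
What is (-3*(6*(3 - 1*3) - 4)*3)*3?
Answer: 108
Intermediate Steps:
(-3*(6*(3 - 1*3) - 4)*3)*3 = (-3*(6*(3 - 3) - 4)*3)*3 = (-3*(6*0 - 4)*3)*3 = (-3*(0 - 4)*3)*3 = (-3*(-4)*3)*3 = (12*3)*3 = 36*3 = 108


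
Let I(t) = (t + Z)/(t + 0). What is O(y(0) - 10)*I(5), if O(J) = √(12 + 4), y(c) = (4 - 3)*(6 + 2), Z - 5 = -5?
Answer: 4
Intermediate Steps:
Z = 0 (Z = 5 - 5 = 0)
y(c) = 8 (y(c) = 1*8 = 8)
I(t) = 1 (I(t) = (t + 0)/(t + 0) = t/t = 1)
O(J) = 4 (O(J) = √16 = 4)
O(y(0) - 10)*I(5) = 4*1 = 4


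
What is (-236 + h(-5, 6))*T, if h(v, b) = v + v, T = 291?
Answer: -71586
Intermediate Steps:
h(v, b) = 2*v
(-236 + h(-5, 6))*T = (-236 + 2*(-5))*291 = (-236 - 10)*291 = -246*291 = -71586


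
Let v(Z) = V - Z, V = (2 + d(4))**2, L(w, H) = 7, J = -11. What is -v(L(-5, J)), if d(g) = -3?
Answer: 6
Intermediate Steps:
V = 1 (V = (2 - 3)**2 = (-1)**2 = 1)
v(Z) = 1 - Z
-v(L(-5, J)) = -(1 - 1*7) = -(1 - 7) = -1*(-6) = 6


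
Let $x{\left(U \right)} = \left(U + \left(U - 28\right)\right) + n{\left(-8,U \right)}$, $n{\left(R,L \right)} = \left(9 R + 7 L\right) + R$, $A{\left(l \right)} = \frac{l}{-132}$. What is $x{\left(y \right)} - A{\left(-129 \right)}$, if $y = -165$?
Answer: $- \frac{70135}{44} \approx -1594.0$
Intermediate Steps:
$A{\left(l \right)} = - \frac{l}{132}$ ($A{\left(l \right)} = l \left(- \frac{1}{132}\right) = - \frac{l}{132}$)
$n{\left(R,L \right)} = 7 L + 10 R$ ($n{\left(R,L \right)} = \left(7 L + 9 R\right) + R = 7 L + 10 R$)
$x{\left(U \right)} = -108 + 9 U$ ($x{\left(U \right)} = \left(U + \left(U - 28\right)\right) + \left(7 U + 10 \left(-8\right)\right) = \left(U + \left(U - 28\right)\right) + \left(7 U - 80\right) = \left(U + \left(-28 + U\right)\right) + \left(-80 + 7 U\right) = \left(-28 + 2 U\right) + \left(-80 + 7 U\right) = -108 + 9 U$)
$x{\left(y \right)} - A{\left(-129 \right)} = \left(-108 + 9 \left(-165\right)\right) - \left(- \frac{1}{132}\right) \left(-129\right) = \left(-108 - 1485\right) - \frac{43}{44} = -1593 - \frac{43}{44} = - \frac{70135}{44}$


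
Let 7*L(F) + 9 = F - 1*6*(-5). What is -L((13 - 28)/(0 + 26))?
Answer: -531/182 ≈ -2.9176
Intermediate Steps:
L(F) = 3 + F/7 (L(F) = -9/7 + (F - 1*6*(-5))/7 = -9/7 + (F - 6*(-5))/7 = -9/7 + (F + 30)/7 = -9/7 + (30 + F)/7 = -9/7 + (30/7 + F/7) = 3 + F/7)
-L((13 - 28)/(0 + 26)) = -(3 + ((13 - 28)/(0 + 26))/7) = -(3 + (-15/26)/7) = -(3 + (-15*1/26)/7) = -(3 + (⅐)*(-15/26)) = -(3 - 15/182) = -1*531/182 = -531/182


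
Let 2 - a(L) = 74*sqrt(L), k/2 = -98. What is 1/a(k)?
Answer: 1/536650 + 259*I/268325 ≈ 1.8634e-6 + 0.00096525*I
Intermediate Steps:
k = -196 (k = 2*(-98) = -196)
a(L) = 2 - 74*sqrt(L)
1/a(k) = 1/(2 - 1036*I) = (2 + 1036*I)/1073300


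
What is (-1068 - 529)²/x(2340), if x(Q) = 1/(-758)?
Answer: -1933210022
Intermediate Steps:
x(Q) = -1/758
(-1068 - 529)²/x(2340) = (-1068 - 529)²/(-1/758) = (-1597)²*(-758) = 2550409*(-758) = -1933210022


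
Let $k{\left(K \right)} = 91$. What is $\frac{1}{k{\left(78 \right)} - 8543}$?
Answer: $- \frac{1}{8452} \approx -0.00011832$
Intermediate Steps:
$\frac{1}{k{\left(78 \right)} - 8543} = \frac{1}{91 - 8543} = \frac{1}{-8452} = - \frac{1}{8452}$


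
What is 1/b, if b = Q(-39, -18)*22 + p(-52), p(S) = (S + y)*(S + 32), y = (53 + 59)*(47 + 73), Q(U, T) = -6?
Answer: -1/267892 ≈ -3.7328e-6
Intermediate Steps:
y = 13440 (y = 112*120 = 13440)
p(S) = (32 + S)*(13440 + S) (p(S) = (S + 13440)*(S + 32) = (13440 + S)*(32 + S) = (32 + S)*(13440 + S))
b = -267892 (b = -6*22 + (430080 + (-52)**2 + 13472*(-52)) = -132 + (430080 + 2704 - 700544) = -132 - 267760 = -267892)
1/b = 1/(-267892) = -1/267892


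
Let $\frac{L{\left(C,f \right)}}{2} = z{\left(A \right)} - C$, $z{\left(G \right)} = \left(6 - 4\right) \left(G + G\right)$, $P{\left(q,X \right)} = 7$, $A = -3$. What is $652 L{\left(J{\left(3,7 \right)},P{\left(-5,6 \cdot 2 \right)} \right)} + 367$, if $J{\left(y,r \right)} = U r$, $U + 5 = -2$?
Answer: $48615$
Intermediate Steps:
$U = -7$ ($U = -5 - 2 = -7$)
$z{\left(G \right)} = 4 G$ ($z{\left(G \right)} = 2 \cdot 2 G = 4 G$)
$J{\left(y,r \right)} = - 7 r$
$L{\left(C,f \right)} = -24 - 2 C$ ($L{\left(C,f \right)} = 2 \left(4 \left(-3\right) - C\right) = 2 \left(-12 - C\right) = -24 - 2 C$)
$652 L{\left(J{\left(3,7 \right)},P{\left(-5,6 \cdot 2 \right)} \right)} + 367 = 652 \left(-24 - 2 \left(\left(-7\right) 7\right)\right) + 367 = 652 \left(-24 - -98\right) + 367 = 652 \left(-24 + 98\right) + 367 = 652 \cdot 74 + 367 = 48248 + 367 = 48615$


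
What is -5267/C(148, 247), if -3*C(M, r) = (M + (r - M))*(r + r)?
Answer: 15801/122018 ≈ 0.12950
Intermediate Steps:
C(M, r) = -2*r**2/3 (C(M, r) = -(M + (r - M))*(r + r)/3 = -r*2*r/3 = -2*r**2/3)
-5267/C(148, 247) = -5267/((-2/3*247**2)) = -5267/((-2/3*61009)) = -5267/(-122018/3) = -5267*(-3/122018) = 15801/122018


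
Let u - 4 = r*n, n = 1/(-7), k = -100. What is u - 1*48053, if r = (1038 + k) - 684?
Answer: -336597/7 ≈ -48085.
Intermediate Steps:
r = 254 (r = (1038 - 100) - 684 = 938 - 684 = 254)
n = -⅐ ≈ -0.14286
u = -226/7 (u = 4 + 254*(-⅐) = 4 - 254/7 = -226/7 ≈ -32.286)
u - 1*48053 = -226/7 - 1*48053 = -226/7 - 48053 = -336597/7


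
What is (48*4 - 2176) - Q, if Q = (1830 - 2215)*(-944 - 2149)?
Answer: -1192789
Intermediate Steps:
Q = 1190805 (Q = -385*(-3093) = 1190805)
(48*4 - 2176) - Q = (48*4 - 2176) - 1*1190805 = (192 - 2176) - 1190805 = -1984 - 1190805 = -1192789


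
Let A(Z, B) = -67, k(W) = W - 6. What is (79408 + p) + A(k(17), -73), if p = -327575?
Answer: -248234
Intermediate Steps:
k(W) = -6 + W
(79408 + p) + A(k(17), -73) = (79408 - 327575) - 67 = -248167 - 67 = -248234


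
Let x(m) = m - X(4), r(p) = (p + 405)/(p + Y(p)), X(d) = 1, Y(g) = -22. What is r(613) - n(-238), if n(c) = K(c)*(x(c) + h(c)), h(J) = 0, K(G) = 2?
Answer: 283516/591 ≈ 479.72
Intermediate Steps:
r(p) = (405 + p)/(-22 + p) (r(p) = (p + 405)/(p - 22) = (405 + p)/(-22 + p))
x(m) = -1 + m (x(m) = m - 1*1 = m - 1 = -1 + m)
n(c) = -2 + 2*c (n(c) = 2*((-1 + c) + 0) = 2*(-1 + c) = -2 + 2*c)
r(613) - n(-238) = (405 + 613)/(-22 + 613) - (-2 + 2*(-238)) = 1018/591 - (-2 - 476) = (1/591)*1018 - 1*(-478) = 1018/591 + 478 = 283516/591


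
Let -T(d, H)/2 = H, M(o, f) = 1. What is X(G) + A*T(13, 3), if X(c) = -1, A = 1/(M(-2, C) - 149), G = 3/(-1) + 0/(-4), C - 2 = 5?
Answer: -71/74 ≈ -0.95946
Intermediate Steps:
C = 7 (C = 2 + 5 = 7)
T(d, H) = -2*H
G = -3 (G = 3*(-1) + 0*(-¼) = -3 + 0 = -3)
A = -1/148 (A = 1/(1 - 149) = 1/(-148) = -1/148 ≈ -0.0067568)
X(G) + A*T(13, 3) = -1 - (-1)*3/74 = -1 - 1/148*(-6) = -1 + 3/74 = -71/74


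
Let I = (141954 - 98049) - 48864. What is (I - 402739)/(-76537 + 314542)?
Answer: -407698/238005 ≈ -1.7130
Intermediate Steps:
I = -4959 (I = 43905 - 48864 = -4959)
(I - 402739)/(-76537 + 314542) = (-4959 - 402739)/(-76537 + 314542) = -407698/238005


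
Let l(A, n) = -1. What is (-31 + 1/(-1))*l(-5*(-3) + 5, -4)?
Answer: 32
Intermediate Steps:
(-31 + 1/(-1))*l(-5*(-3) + 5, -4) = (-31 + 1/(-1))*(-1) = (-31 - 1)*(-1) = -32*(-1) = 32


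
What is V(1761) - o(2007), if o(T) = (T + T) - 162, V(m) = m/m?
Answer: -3851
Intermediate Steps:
V(m) = 1
o(T) = -162 + 2*T (o(T) = 2*T - 162 = -162 + 2*T)
V(1761) - o(2007) = 1 - (-162 + 2*2007) = 1 - (-162 + 4014) = 1 - 1*3852 = 1 - 3852 = -3851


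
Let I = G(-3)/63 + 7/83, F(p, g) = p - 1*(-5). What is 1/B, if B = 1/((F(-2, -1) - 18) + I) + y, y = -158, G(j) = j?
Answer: -26081/4122541 ≈ -0.0063264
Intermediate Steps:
F(p, g) = 5 + p (F(p, g) = p + 5 = 5 + p)
I = 64/1743 (I = -3/63 + 7/83 = -3*1/63 + 7*(1/83) = -1/21 + 7/83 = 64/1743 ≈ 0.036718)
B = -4122541/26081 (B = 1/(((5 - 2) - 18) + 64/1743) - 158 = 1/((3 - 18) + 64/1743) - 158 = 1/(-15 + 64/1743) - 158 = 1/(-26081/1743) - 158 = -1743/26081 - 158 = -4122541/26081 ≈ -158.07)
1/B = 1/(-4122541/26081) = -26081/4122541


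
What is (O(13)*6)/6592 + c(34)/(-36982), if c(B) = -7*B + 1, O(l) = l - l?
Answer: 237/36982 ≈ 0.0064085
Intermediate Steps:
O(l) = 0
c(B) = 1 - 7*B
(O(13)*6)/6592 + c(34)/(-36982) = (0*6)/6592 + (1 - 7*34)/(-36982) = 0*(1/6592) + (1 - 238)*(-1/36982) = 0 - 237*(-1/36982) = 0 + 237/36982 = 237/36982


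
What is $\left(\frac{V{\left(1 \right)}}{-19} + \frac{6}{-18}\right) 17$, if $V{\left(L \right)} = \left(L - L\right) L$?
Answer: $- \frac{17}{3} \approx -5.6667$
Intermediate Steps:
$V{\left(L \right)} = 0$ ($V{\left(L \right)} = 0 L = 0$)
$\left(\frac{V{\left(1 \right)}}{-19} + \frac{6}{-18}\right) 17 = \left(\frac{0}{-19} + \frac{6}{-18}\right) 17 = \left(0 \left(- \frac{1}{19}\right) + 6 \left(- \frac{1}{18}\right)\right) 17 = \left(0 - \frac{1}{3}\right) 17 = \left(- \frac{1}{3}\right) 17 = - \frac{17}{3}$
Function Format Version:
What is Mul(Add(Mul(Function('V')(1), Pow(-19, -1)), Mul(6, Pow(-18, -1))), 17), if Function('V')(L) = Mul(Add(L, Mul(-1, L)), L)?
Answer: Rational(-17, 3) ≈ -5.6667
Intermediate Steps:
Function('V')(L) = 0 (Function('V')(L) = Mul(0, L) = 0)
Mul(Add(Mul(Function('V')(1), Pow(-19, -1)), Mul(6, Pow(-18, -1))), 17) = Mul(Add(Mul(0, Pow(-19, -1)), Mul(6, Pow(-18, -1))), 17) = Mul(Add(Mul(0, Rational(-1, 19)), Mul(6, Rational(-1, 18))), 17) = Mul(Add(0, Rational(-1, 3)), 17) = Mul(Rational(-1, 3), 17) = Rational(-17, 3)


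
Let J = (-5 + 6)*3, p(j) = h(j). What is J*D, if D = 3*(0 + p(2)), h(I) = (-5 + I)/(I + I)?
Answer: -27/4 ≈ -6.7500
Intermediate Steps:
h(I) = (-5 + I)/(2*I) (h(I) = (-5 + I)/((2*I)) = (-5 + I)*(1/(2*I)) = (-5 + I)/(2*I))
p(j) = (-5 + j)/(2*j)
D = -9/4 (D = 3*(0 + (½)*(-5 + 2)/2) = 3*(0 + (½)*(½)*(-3)) = 3*(0 - ¾) = 3*(-¾) = -9/4 ≈ -2.2500)
J = 3 (J = 1*3 = 3)
J*D = 3*(-9/4) = -27/4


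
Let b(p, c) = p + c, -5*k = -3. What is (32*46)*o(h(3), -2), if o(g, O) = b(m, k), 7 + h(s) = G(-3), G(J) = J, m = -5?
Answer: -32384/5 ≈ -6476.8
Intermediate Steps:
k = ⅗ (k = -⅕*(-3) = ⅗ ≈ 0.60000)
h(s) = -10 (h(s) = -7 - 3 = -10)
b(p, c) = c + p
o(g, O) = -22/5 (o(g, O) = ⅗ - 5 = -22/5)
(32*46)*o(h(3), -2) = (32*46)*(-22/5) = 1472*(-22/5) = -32384/5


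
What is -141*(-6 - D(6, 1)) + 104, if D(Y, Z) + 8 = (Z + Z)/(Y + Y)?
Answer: -309/2 ≈ -154.50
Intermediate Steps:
D(Y, Z) = -8 + Z/Y (D(Y, Z) = -8 + (Z + Z)/(Y + Y) = -8 + (2*Z)/((2*Y)) = -8 + (2*Z)*(1/(2*Y)) = -8 + Z/Y)
-141*(-6 - D(6, 1)) + 104 = -141*(-6 - (-8 + 1/6)) + 104 = -141*(-6 - (-8 + 1*(⅙))) + 104 = -141*(-6 - (-8 + ⅙)) + 104 = -141*(-6 - 1*(-47/6)) + 104 = -141*(-6 + 47/6) + 104 = -141*11/6 + 104 = -517/2 + 104 = -309/2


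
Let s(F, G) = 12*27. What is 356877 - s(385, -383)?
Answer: 356553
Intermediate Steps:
s(F, G) = 324
356877 - s(385, -383) = 356877 - 1*324 = 356877 - 324 = 356553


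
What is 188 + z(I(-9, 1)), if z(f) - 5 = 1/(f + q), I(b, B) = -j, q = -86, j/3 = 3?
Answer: 18334/95 ≈ 192.99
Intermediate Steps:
j = 9 (j = 3*3 = 9)
I(b, B) = -9 (I(b, B) = -1*9 = -9)
z(f) = 5 + 1/(-86 + f) (z(f) = 5 + 1/(f - 86) = 5 + 1/(-86 + f))
188 + z(I(-9, 1)) = 188 + (-429 + 5*(-9))/(-86 - 9) = 188 + (-429 - 45)/(-95) = 188 - 1/95*(-474) = 188 + 474/95 = 18334/95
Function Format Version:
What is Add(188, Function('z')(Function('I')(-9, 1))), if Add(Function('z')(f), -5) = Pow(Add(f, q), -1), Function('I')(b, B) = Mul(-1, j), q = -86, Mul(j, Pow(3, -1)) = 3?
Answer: Rational(18334, 95) ≈ 192.99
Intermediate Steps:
j = 9 (j = Mul(3, 3) = 9)
Function('I')(b, B) = -9 (Function('I')(b, B) = Mul(-1, 9) = -9)
Function('z')(f) = Add(5, Pow(Add(-86, f), -1)) (Function('z')(f) = Add(5, Pow(Add(f, -86), -1)) = Add(5, Pow(Add(-86, f), -1)))
Add(188, Function('z')(Function('I')(-9, 1))) = Add(188, Mul(Pow(Add(-86, -9), -1), Add(-429, Mul(5, -9)))) = Add(188, Mul(Pow(-95, -1), Add(-429, -45))) = Add(188, Mul(Rational(-1, 95), -474)) = Add(188, Rational(474, 95)) = Rational(18334, 95)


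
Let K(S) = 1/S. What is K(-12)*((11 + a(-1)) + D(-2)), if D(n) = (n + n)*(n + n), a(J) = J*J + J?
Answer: -9/4 ≈ -2.2500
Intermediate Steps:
a(J) = J + J² (a(J) = J² + J = J + J²)
D(n) = 4*n² (D(n) = (2*n)*(2*n) = 4*n²)
K(-12)*((11 + a(-1)) + D(-2)) = ((11 - (1 - 1)) + 4*(-2)²)/(-12) = -((11 - 1*0) + 4*4)/12 = -((11 + 0) + 16)/12 = -(11 + 16)/12 = -1/12*27 = -9/4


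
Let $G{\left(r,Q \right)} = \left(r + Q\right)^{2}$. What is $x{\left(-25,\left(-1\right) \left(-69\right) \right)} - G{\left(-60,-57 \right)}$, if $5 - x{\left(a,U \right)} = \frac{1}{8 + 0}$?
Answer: $- \frac{109473}{8} \approx -13684.0$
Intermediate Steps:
$G{\left(r,Q \right)} = \left(Q + r\right)^{2}$
$x{\left(a,U \right)} = \frac{39}{8}$ ($x{\left(a,U \right)} = 5 - \frac{1}{8 + 0} = 5 - \frac{1}{8} = \frac{39}{8}$)
$x{\left(-25,\left(-1\right) \left(-69\right) \right)} - G{\left(-60,-57 \right)} = \frac{39}{8} - \left(-57 - 60\right)^{2} = \frac{39}{8} - \left(-117\right)^{2} = \frac{39}{8} - 13689 = - \frac{109473}{8}$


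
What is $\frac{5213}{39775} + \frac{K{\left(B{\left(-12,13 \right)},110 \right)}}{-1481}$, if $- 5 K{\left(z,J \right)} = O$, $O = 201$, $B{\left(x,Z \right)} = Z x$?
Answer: $\frac{9319408}{58906775} \approx 0.15821$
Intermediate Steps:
$K{\left(z,J \right)} = - \frac{201}{5}$ ($K{\left(z,J \right)} = \left(- \frac{1}{5}\right) 201 = - \frac{201}{5}$)
$\frac{5213}{39775} + \frac{K{\left(B{\left(-12,13 \right)},110 \right)}}{-1481} = \frac{5213}{39775} - \frac{201}{5 \left(-1481\right)} = 5213 \cdot \frac{1}{39775} - - \frac{201}{7405} = \frac{5213}{39775} + \frac{201}{7405} = \frac{9319408}{58906775}$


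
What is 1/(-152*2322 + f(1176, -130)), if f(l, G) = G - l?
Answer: -1/354250 ≈ -2.8229e-6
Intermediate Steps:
1/(-152*2322 + f(1176, -130)) = 1/(-152*2322 + (-130 - 1*1176)) = 1/(-352944 + (-130 - 1176)) = 1/(-352944 - 1306) = 1/(-354250) = -1/354250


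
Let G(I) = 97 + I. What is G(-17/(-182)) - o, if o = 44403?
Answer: -8063675/182 ≈ -44306.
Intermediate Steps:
G(-17/(-182)) - o = (97 - 17/(-182)) - 1*44403 = (97 - 17*(-1/182)) - 44403 = (97 + 17/182) - 44403 = 17671/182 - 44403 = -8063675/182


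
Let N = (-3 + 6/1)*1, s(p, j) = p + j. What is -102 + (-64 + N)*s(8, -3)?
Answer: -407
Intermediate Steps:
s(p, j) = j + p
N = 3 (N = (-3 + 6*1)*1 = (-3 + 6)*1 = 3*1 = 3)
-102 + (-64 + N)*s(8, -3) = -102 + (-64 + 3)*(-3 + 8) = -102 - 61*5 = -102 - 305 = -407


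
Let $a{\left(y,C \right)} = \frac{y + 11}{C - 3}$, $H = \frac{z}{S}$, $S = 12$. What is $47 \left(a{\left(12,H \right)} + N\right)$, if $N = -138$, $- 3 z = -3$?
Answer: $- \frac{239982}{35} \approx -6856.6$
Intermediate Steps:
$z = 1$ ($z = \left(- \frac{1}{3}\right) \left(-3\right) = 1$)
$H = \frac{1}{12}$ ($H = 1 \cdot \frac{1}{12} = \frac{1}{12} \approx 0.083333$)
$a{\left(y,C \right)} = \frac{11 + y}{-3 + C}$
$47 \left(a{\left(12,H \right)} + N\right) = 47 \left(\frac{11 + 12}{-3 + \frac{1}{12}} - 138\right) = 47 \left(\frac{1}{- \frac{35}{12}} \cdot 23 - 138\right) = 47 \left(\left(- \frac{12}{35}\right) 23 - 138\right) = 47 \left(- \frac{276}{35} - 138\right) = 47 \left(- \frac{5106}{35}\right) = - \frac{239982}{35}$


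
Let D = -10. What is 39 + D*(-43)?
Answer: 469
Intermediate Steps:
39 + D*(-43) = 39 - 10*(-43) = 39 + 430 = 469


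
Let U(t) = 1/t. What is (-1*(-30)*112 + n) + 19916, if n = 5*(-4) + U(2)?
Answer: 46513/2 ≈ 23257.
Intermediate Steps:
n = -39/2 (n = 5*(-4) + 1/2 = -20 + ½ = -39/2 ≈ -19.500)
(-1*(-30)*112 + n) + 19916 = (-1*(-30)*112 - 39/2) + 19916 = (30*112 - 39/2) + 19916 = (3360 - 39/2) + 19916 = 6681/2 + 19916 = 46513/2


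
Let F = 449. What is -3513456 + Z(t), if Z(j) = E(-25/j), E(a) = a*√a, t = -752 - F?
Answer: -3513456 + 125*√1201/1442401 ≈ -3.5135e+6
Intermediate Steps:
t = -1201 (t = -752 - 1*449 = -752 - 449 = -1201)
E(a) = a^(3/2)
Z(j) = 125*(-1/j)^(3/2) (Z(j) = (-25/j)^(3/2) = 125*(-1/j)^(3/2))
-3513456 + Z(t) = -3513456 + 125*(-1/(-1201))^(3/2) = -3513456 + 125*(-1*(-1/1201))^(3/2) = -3513456 + 125*(1/1201)^(3/2) = -3513456 + 125*(√1201/1442401) = -3513456 + 125*√1201/1442401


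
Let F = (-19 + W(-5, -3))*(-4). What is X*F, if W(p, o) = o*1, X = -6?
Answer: -528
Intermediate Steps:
W(p, o) = o
F = 88 (F = (-19 - 3)*(-4) = -22*(-4) = 88)
X*F = -6*88 = -528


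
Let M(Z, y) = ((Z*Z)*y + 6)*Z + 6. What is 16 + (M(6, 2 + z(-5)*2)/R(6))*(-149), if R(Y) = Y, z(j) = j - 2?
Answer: 63341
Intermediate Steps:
z(j) = -2 + j
M(Z, y) = 6 + Z*(6 + y*Z²) (M(Z, y) = (Z²*y + 6)*Z + 6 = (y*Z² + 6)*Z + 6 = (6 + y*Z²)*Z + 6 = Z*(6 + y*Z²) + 6 = 6 + Z*(6 + y*Z²))
16 + (M(6, 2 + z(-5)*2)/R(6))*(-149) = 16 + ((6 + 6*6 + (2 + (-2 - 5)*2)*6³)/6)*(-149) = 16 + ((6 + 36 + (2 - 7*2)*216)*(⅙))*(-149) = 16 + ((6 + 36 + (2 - 14)*216)*(⅙))*(-149) = 16 + ((6 + 36 - 12*216)*(⅙))*(-149) = 16 + ((6 + 36 - 2592)*(⅙))*(-149) = 16 - 2550*⅙*(-149) = 16 - 425*(-149) = 16 + 63325 = 63341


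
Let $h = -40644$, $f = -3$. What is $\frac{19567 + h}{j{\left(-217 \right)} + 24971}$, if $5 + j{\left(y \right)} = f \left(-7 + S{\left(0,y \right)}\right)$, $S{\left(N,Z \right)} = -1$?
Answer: $- \frac{3011}{3570} \approx -0.84342$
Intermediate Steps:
$j{\left(y \right)} = 19$ ($j{\left(y \right)} = -5 - 3 \left(-7 - 1\right) = -5 - -24 = -5 + 24 = 19$)
$\frac{19567 + h}{j{\left(-217 \right)} + 24971} = \frac{19567 - 40644}{19 + 24971} = - \frac{21077}{24990} = \left(-21077\right) \frac{1}{24990} = - \frac{3011}{3570}$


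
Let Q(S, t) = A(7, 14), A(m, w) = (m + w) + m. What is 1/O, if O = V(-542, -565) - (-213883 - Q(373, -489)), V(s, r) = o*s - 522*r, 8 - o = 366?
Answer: 1/702877 ≈ 1.4227e-6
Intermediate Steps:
A(m, w) = w + 2*m
o = -358 (o = 8 - 1*366 = 8 - 366 = -358)
Q(S, t) = 28 (Q(S, t) = 14 + 2*7 = 14 + 14 = 28)
V(s, r) = -522*r - 358*s (V(s, r) = -358*s - 522*r = -522*r - 358*s)
O = 702877 (O = (-522*(-565) - 358*(-542)) - (-213883 - 1*28) = (294930 + 194036) - (-213883 - 28) = 488966 - 1*(-213911) = 488966 + 213911 = 702877)
1/O = 1/702877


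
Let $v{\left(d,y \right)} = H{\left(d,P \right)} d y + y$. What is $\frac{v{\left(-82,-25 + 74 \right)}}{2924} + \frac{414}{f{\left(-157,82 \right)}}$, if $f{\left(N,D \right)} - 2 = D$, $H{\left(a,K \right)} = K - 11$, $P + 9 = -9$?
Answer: $\frac{916875}{20468} \approx 44.796$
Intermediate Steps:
$P = -18$ ($P = -9 - 9 = -18$)
$H{\left(a,K \right)} = -11 + K$
$f{\left(N,D \right)} = 2 + D$
$v{\left(d,y \right)} = y - 29 d y$ ($v{\left(d,y \right)} = \left(-11 - 18\right) d y + y = - 29 d y + y = y - 29 d y$)
$\frac{v{\left(-82,-25 + 74 \right)}}{2924} + \frac{414}{f{\left(-157,82 \right)}} = \frac{\left(-25 + 74\right) \left(1 - -2378\right)}{2924} + \frac{414}{2 + 82} = 49 \left(1 + 2378\right) \frac{1}{2924} + \frac{414}{84} = 49 \cdot 2379 \cdot \frac{1}{2924} + 414 \cdot \frac{1}{84} = 116571 \cdot \frac{1}{2924} + \frac{69}{14} = \frac{116571}{2924} + \frac{69}{14} = \frac{916875}{20468}$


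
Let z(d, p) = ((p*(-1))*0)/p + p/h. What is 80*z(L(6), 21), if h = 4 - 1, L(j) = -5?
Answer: 560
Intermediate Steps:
h = 3
z(d, p) = p/3 (z(d, p) = ((p*(-1))*0)/p + p/3 = (-p*0)/p + p*(⅓) = 0/p + p/3 = 0 + p/3 = p/3)
80*z(L(6), 21) = 80*((⅓)*21) = 80*7 = 560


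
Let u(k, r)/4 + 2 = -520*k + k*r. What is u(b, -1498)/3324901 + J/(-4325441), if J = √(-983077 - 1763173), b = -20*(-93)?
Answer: -15013928/3324901 - 325*I*√26/4325441 ≈ -4.5156 - 0.00038312*I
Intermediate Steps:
b = 1860
u(k, r) = -8 - 2080*k + 4*k*r (u(k, r) = -8 + 4*(-520*k + k*r) = -8 + (-2080*k + 4*k*r) = -8 - 2080*k + 4*k*r)
J = 325*I*√26 (J = √(-2746250) = 325*I*√26 ≈ 1657.2*I)
u(b, -1498)/3324901 + J/(-4325441) = (-8 - 2080*1860 + 4*1860*(-1498))/3324901 + (325*I*√26)/(-4325441) = (-8 - 3868800 - 11145120)*(1/3324901) + (325*I*√26)*(-1/4325441) = -15013928*1/3324901 - 325*I*√26/4325441 = -15013928/3324901 - 325*I*√26/4325441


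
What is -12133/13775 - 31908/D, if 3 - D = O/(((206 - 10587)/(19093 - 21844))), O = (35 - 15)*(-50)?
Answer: -218883080939/1824953325 ≈ -119.94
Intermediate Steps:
O = -1000 (O = 20*(-50) = -1000)
D = 397449/1483 (D = 3 - (-1000)/((206 - 10587)/(19093 - 21844)) = 3 - (-1000)/((-10381/(-2751))) = 3 - (-1000)/((-10381*(-1/2751))) = 3 - (-1000)/1483/393 = 3 - (-1000)*393/1483 = 3 - 1*(-393000/1483) = 3 + 393000/1483 = 397449/1483 ≈ 268.00)
-12133/13775 - 31908/D = -12133/13775 - 31908/397449/1483 = -12133*1/13775 - 31908*1483/397449 = -12133/13775 - 15773188/132483 = -218883080939/1824953325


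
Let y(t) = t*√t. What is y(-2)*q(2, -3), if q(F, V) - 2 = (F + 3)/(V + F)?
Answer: 6*I*√2 ≈ 8.4853*I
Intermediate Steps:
q(F, V) = 2 + (3 + F)/(F + V) (q(F, V) = 2 + (F + 3)/(V + F) = 2 + (3 + F)/(F + V))
y(t) = t^(3/2)
y(-2)*q(2, -3) = (-2)^(3/2)*((3 + 2*(-3) + 3*2)/(2 - 3)) = (-2*I*√2)*((3 - 6 + 6)/(-1)) = (-2*I*√2)*(-1*3) = -2*I*√2*(-3) = 6*I*√2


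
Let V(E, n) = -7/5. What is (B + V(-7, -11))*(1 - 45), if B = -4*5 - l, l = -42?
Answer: -4532/5 ≈ -906.40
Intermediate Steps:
V(E, n) = -7/5 (V(E, n) = -7*⅕ = -7/5)
B = 22 (B = -4*5 - 1*(-42) = -20 + 42 = 22)
(B + V(-7, -11))*(1 - 45) = (22 - 7/5)*(1 - 45) = (103/5)*(-44) = -4532/5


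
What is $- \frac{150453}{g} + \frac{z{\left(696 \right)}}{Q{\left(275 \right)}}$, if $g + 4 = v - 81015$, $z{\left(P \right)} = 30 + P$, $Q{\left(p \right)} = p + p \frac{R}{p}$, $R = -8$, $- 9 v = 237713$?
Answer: $\frac{354498781}{86052676} \approx 4.1196$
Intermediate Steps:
$v = - \frac{237713}{9}$ ($v = \left(- \frac{1}{9}\right) 237713 = - \frac{237713}{9} \approx -26413.0$)
$Q{\left(p \right)} = -8 + p$ ($Q{\left(p \right)} = p + p \left(- \frac{8}{p}\right) = p - 8 = -8 + p$)
$g = - \frac{966884}{9}$ ($g = -4 - \frac{966848}{9} = - \frac{966884}{9} \approx -1.0743 \cdot 10^{5}$)
$- \frac{150453}{g} + \frac{z{\left(696 \right)}}{Q{\left(275 \right)}} = - \frac{150453}{- \frac{966884}{9}} + \frac{30 + 696}{-8 + 275} = \left(-150453\right) \left(- \frac{9}{966884}\right) + \frac{726}{267} = \frac{1354077}{966884} + 726 \cdot \frac{1}{267} = \frac{1354077}{966884} + \frac{242}{89} = \frac{354498781}{86052676}$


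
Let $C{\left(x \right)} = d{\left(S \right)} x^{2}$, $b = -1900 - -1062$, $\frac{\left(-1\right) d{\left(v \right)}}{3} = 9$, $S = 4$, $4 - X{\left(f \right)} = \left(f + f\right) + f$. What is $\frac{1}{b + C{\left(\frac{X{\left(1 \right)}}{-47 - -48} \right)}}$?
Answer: $- \frac{1}{865} \approx -0.0011561$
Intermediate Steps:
$X{\left(f \right)} = 4 - 3 f$ ($X{\left(f \right)} = 4 - \left(\left(f + f\right) + f\right) = 4 - \left(2 f + f\right) = 4 - 3 f$)
$d{\left(v \right)} = -27$ ($d{\left(v \right)} = \left(-3\right) 9 = -27$)
$b = -838$ ($b = -1900 + 1062 = -838$)
$C{\left(x \right)} = - 27 x^{2}$
$\frac{1}{b + C{\left(\frac{X{\left(1 \right)}}{-47 - -48} \right)}} = \frac{1}{-838 - 27 \left(\frac{4 - 3}{-47 - -48}\right)^{2}} = \frac{1}{-838 - 27 \left(\frac{4 - 3}{-47 + 48}\right)^{2}} = \frac{1}{-838 - 27 \left(1 \cdot 1^{-1}\right)^{2}} = \frac{1}{-838 - 27 \left(1 \cdot 1\right)^{2}} = \frac{1}{-838 - 27 \cdot 1^{2}} = \frac{1}{-838 - 27} = \frac{1}{-865} = - \frac{1}{865}$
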